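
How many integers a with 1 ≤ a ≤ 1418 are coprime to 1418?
708

The number of a ∈ {1, ..., 1418} with gcd(a, 1418) = 1 is by definition Euler's totient φ(1418). φ is multiplicative, with φ(p^e) = p^e − p^(e−1). Factorise 1418 = 2 · 709. Then
  φ(1418) = (2 − 1) · (709 − 1) = 1 · 708 = 708.
So there are 708 such integers.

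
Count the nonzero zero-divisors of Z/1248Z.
Z/1248Z has 863 nonzero zero-divisors

In Z/1248Z each nonzero element is either a unit (gcd with 1248 is 1) or a zero-divisor (gcd > 1). The number of units is φ(1248): factorise 1248 = 2^5 · 3 · 13, so φ(1248) = (2^5 − 2^4) · (3 − 1) · (13 − 1) = 16 · 2 · 12 = 384. The nonzero elements number 1248 − 1 = 1247. Hence the nonzero zero-divisors number 1247 − 384 = 863.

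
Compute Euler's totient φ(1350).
φ(1350) = 360

φ is multiplicative, with φ(p^e) = p^e − p^(e−1). Factorise 1350 = 2 · 3^3 · 5^2. Then
  φ(1350) = (2 − 1) · (3^3 − 3^2) · (5^2 − 5^1) = 1 · 18 · 20 = 360.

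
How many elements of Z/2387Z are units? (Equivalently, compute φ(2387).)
Z/2387Z has φ(2387) = 1800 units

An element a ∈ Z/2387Z is a unit iff gcd(a, 2387) = 1, so the number of units is φ(2387). φ is multiplicative, with φ(p^e) = p^e − p^(e−1). Factorise 2387 = 7 · 11 · 31. Then
  φ(2387) = (7 − 1) · (11 − 1) · (31 − 1) = 6 · 10 · 30 = 1800.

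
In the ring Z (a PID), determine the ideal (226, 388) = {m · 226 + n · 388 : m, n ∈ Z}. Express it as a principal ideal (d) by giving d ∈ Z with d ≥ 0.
(226, 388) = (2); d = 2

In the PID Z, (a, b) is generated by gcd(a, b). Compute gcd(388, 226) with the extended Euclidean algorithm, tracking rows (r, s, t) with s·388 + t·226 = r:
  row A: (388, 1, 0)   [1·388 + 0·226 = 388]
  row B: (226, 0, 1)   [0·388 + 1·226 = 226]
  388 = 1·226 + 162   → row C = row A − 1·row B = (162, 1, −1)   [check: 1·388 − 1·226 = 162]
  226 = 1·162 + 64   → row D = row B − 1·row C = (64, −1, 2)   [check: −1·388 + 2·226 = 64]
  162 = 2·64 + 34   → row E = row C − 2·row D = (34, 3, −5)   [check: 3·388 − 5·226 = 34]
  64 = 1·34 + 30   → row F = row D − 1·row E = (30, −4, 7)   [check: −4·388 + 7·226 = 30]
  34 = 1·30 + 4   → row G = row E − 1·row F = (4, 7, −12)   [check: 7·388 − 12·226 = 4]
  30 = 7·4 + 2   → row H = row F − 7·row G = (2, −53, 91)   [check: −53·388 + 91·226 = 2]
  4 = 2·2 + 0   → remainder 0, stop. gcd = 2 (last nonzero row H).
So gcd(226, 388) = 2, with Bézout identity −53·388 + 91·226 = 2. Containment (⊇): the Bézout identity exhibits 2 as an element of (226, 388), giving (2) ⊆ (226, 388). Containment (⊆): since 2 | 226 and 2 | 388 (226 = 2·113, 388 = 2·194), every Z-linear combination of 226 and 388 is divisible by 2, so (226, 388) ⊆ (2). Therefore (226, 388) = (2), d = 2.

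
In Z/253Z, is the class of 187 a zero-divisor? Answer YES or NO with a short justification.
YES

gcd(187, 253) = 11 > 1, so 187 is not a unit in Z/253Z. In Z/nZ every nonzero non-unit is a zero-divisor: explicitly, take b = 253/gcd = 23 ≠ 0 (mod 253); then 187·23 = 4301 = 17·253, i.e. 187·23 ≡ 0 (mod 253). So 187 is a zero-divisor.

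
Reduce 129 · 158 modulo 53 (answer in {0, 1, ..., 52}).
30

Reduce the factors first: 129 ≡ 23, 158 ≡ 52 (mod 53), so 129 · 158 ≡ 23 · 52 (mod 53). 23 · 52 = 1196. Dividing by 53: 1196 = 22·53 + 30. So (129 · 158) mod 53 = 30.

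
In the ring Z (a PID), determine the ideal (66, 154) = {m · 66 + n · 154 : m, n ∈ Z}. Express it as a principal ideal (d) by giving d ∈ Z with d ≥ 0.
(66, 154) = (22); d = 22

In the PID Z, (a, b) is generated by gcd(a, b). Compute gcd(154, 66) with the extended Euclidean algorithm, tracking rows (r, s, t) with s·154 + t·66 = r:
  row A: (154, 1, 0)   [1·154 + 0·66 = 154]
  row B: (66, 0, 1)   [0·154 + 1·66 = 66]
  154 = 2·66 + 22   → row C = row A − 2·row B = (22, 1, −2)   [check: 1·154 − 2·66 = 22]
  66 = 3·22 + 0   → remainder 0, stop. gcd = 22 (last nonzero row C).
So gcd(66, 154) = 22, with Bézout identity 1·154 − 2·66 = 22. Containment (⊇): the Bézout identity exhibits 22 as an element of (66, 154), giving (22) ⊆ (66, 154). Containment (⊆): since 22 | 66 and 22 | 154 (66 = 22·3, 154 = 22·7), every Z-linear combination of 66 and 154 is divisible by 22, so (66, 154) ⊆ (22). Therefore (66, 154) = (22), d = 22.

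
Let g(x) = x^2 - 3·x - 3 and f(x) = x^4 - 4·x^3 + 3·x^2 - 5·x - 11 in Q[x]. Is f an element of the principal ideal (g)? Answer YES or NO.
NO

In Q[x] the ideal (g) consists of all multiples of g, so f ∈ (g) iff g | f, i.e. iff the remainder of f on division by g is 0. Divide f by g (g is monic, so eliminate the leading term of the running remainder at each step):
  leading term x^4: subtract (x^2)·g(x) = x^4 - 3·x^3 - 3·x^2, leaving -x^3 + 6·x^2 - 5·x - 11
  leading term -x^3: subtract (-x)·g(x) = -x^3 + 3·x^2 + 3·x, leaving 3·x^2 - 8·x - 11
  leading term 3·x^2: subtract (3)·g(x) = 3·x^2 - 9·x - 9, leaving x - 2
The remainder r(x) = x - 2 ≠ 0 (and deg r < deg g), so g ∤ f, i.e. f ∉ (g).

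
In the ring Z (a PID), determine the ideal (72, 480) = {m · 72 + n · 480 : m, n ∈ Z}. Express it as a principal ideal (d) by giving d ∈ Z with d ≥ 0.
(72, 480) = (24); d = 24

In the PID Z, (a, b) is generated by gcd(a, b). Compute gcd(480, 72) with the extended Euclidean algorithm, tracking rows (r, s, t) with s·480 + t·72 = r:
  row A: (480, 1, 0)   [1·480 + 0·72 = 480]
  row B: (72, 0, 1)   [0·480 + 1·72 = 72]
  480 = 6·72 + 48   → row C = row A − 6·row B = (48, 1, −6)   [check: 1·480 − 6·72 = 48]
  72 = 1·48 + 24   → row D = row B − 1·row C = (24, −1, 7)   [check: −1·480 + 7·72 = 24]
  48 = 2·24 + 0   → remainder 0, stop. gcd = 24 (last nonzero row D).
So gcd(72, 480) = 24, with Bézout identity −1·480 + 7·72 = 24. Containment (⊇): the Bézout identity exhibits 24 as an element of (72, 480), giving (24) ⊆ (72, 480). Containment (⊆): since 24 | 72 and 24 | 480 (72 = 24·3, 480 = 24·20), every Z-linear combination of 72 and 480 is divisible by 24, so (72, 480) ⊆ (24). Therefore (72, 480) = (24), d = 24.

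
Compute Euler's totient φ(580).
φ is multiplicative, with φ(p^e) = p^e − p^(e−1). Factorise 580 = 2^2 · 5 · 29. Then
  φ(580) = (2^2 − 2^1) · (5 − 1) · (29 − 1) = 2 · 4 · 28 = 224.

Final answer: φ(580) = 224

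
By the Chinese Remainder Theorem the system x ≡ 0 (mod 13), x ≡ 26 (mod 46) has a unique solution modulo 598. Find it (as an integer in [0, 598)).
The moduli 13, 46 are pairwise coprime, so by the CRT there is a unique solution mod 13·46 = 598.
Solve by successive substitution. Start with x ≡ 0 (mod 13).
  Combine with x ≡ 26 (mod 46): write x = 13·t and require 13·t ≡ 26 (mod 46). Since 13^(−1) ≡ 39 (mod 46), t ≡ 39·26 ≡ 2 (mod 46). So x ≡ 13·2 = 26 (mod 598).
Unique solution in [0, 598): x = 26.

Final answer: x ≡ 26 (mod 598); the representative in [0, 598) is 26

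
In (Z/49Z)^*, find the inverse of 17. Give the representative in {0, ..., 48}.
Apply the extended Euclidean algorithm to (49, 17), tracking rows (r, s, t) with s·49 + t·17 = r. Each division r_prev = q·r_cur + r_new produces the new row as (previous row) − q·(current row):
  row A: (49, 1, 0)   [1·49 + 0·17 = 49]
  row B: (17, 0, 1)   [0·49 + 1·17 = 17]
  49 = 2·17 + 15   → row C = row A − 2·row B = (15, 1, −2)   [check: 1·49 − 2·17 = 15]
  17 = 1·15 + 2   → row D = row B − 1·row C = (2, −1, 3)   [check: −1·49 + 3·17 = 2]
  15 = 7·2 + 1   → row E = row C − 7·row D = (1, 8, −23)   [check: 8·49 − 23·17 = 1]
  2 = 2·1 + 0   → remainder 0, stop. gcd = 1 (last nonzero row E).
The gcd is 1, so 17 is invertible mod 49. The last nonzero row gives 8·49 − 23·17 = 1, so t = −23. So 17^(−1) ≡ −23 ≡ 26 (mod 49). Verify: 17 · 26 = 442 ≡ 1 (mod 49). ✓

Final answer: 17^(−1) ≡ 26 (mod 49)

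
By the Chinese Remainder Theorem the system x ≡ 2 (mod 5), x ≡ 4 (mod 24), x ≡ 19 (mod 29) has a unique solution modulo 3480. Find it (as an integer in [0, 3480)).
x ≡ 3412 (mod 3480); the representative in [0, 3480) is 3412

The moduli 5, 24, 29 are pairwise coprime, so by the CRT there is a unique solution mod 5·24·29 = 3480.
Solve by successive substitution. Start with x ≡ 2 (mod 5).
  Combine with x ≡ 4 (mod 24): write x = 2 + 5·t and require 2 + 5·t ≡ 4 (mod 24), i.e. 5·t ≡ 4 − 2 ≡ 2 (mod 24). Since 5^(−1) ≡ 5 (mod 24), t ≡ 5·2 ≡ 10 (mod 24). So x ≡ 2 + 5·10 = 52 (mod 120).
  Combine with x ≡ 19 (mod 29): write x = 52 + 120·t and require 52 + 120·t ≡ 19 (mod 29), i.e. 120·t ≡ 19 − 52 ≡ 25 (mod 29). Since 120^(−1) ≡ 22 (mod 29) (120 ≡ 4 (mod 29)), t ≡ 22·25 ≡ 28 (mod 29). So x ≡ 52 + 120·28 = 3412 (mod 3480).
Unique solution in [0, 3480): x = 3412.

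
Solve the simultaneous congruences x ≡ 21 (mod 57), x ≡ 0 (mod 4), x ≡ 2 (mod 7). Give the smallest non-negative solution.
The moduli 57, 4, 7 are pairwise coprime, so by the CRT there is a unique solution mod 57·4·7 = 1596.
Solve by successive substitution. Start with x ≡ 21 (mod 57).
  Combine with x ≡ 0 (mod 4): write x = 21 + 57·t and require 21 + 57·t ≡ 0 (mod 4), i.e. 57·t ≡ 0 − 21 ≡ 3 (mod 4). Since 57^(−1) ≡ 1 (mod 4) (57 ≡ 1 (mod 4)), t ≡ 1·3 ≡ 3 (mod 4). So x ≡ 21 + 57·3 = 192 (mod 228).
  Combine with x ≡ 2 (mod 7): write x = 192 + 228·t and require 192 + 228·t ≡ 2 (mod 7), i.e. 228·t ≡ 2 − 192 ≡ 6 (mod 7). Since 228^(−1) ≡ 2 (mod 7) (228 ≡ 4 (mod 7)), t ≡ 2·6 ≡ 5 (mod 7). So x ≡ 192 + 228·5 = 1332 (mod 1596).
Unique solution in [0, 1596): x = 1332.

Final answer: x ≡ 1332 (mod 1596); the representative in [0, 1596) is 1332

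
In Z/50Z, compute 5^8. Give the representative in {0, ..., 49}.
Use repeated squaring. Binary(8) = 1000. Walk through the bits of the exponent 8 left-to-right: at each bit after the leading one, square the running value, then multiply by 5 if the bit is 1 (always reducing mod 50):
  bit 1 = 1 (leading): start with 5.
  bit 2 = 0: square 5^2 = 25 (mod 50).
  bit 3 = 0: square 25^2 = 625 ≡ 25 (mod 50).
  bit 4 = 0: square 25^2 = 625 ≡ 25 (mod 50).
Final value: 5^8 ≡ 25 (mod 50).

Final answer: 25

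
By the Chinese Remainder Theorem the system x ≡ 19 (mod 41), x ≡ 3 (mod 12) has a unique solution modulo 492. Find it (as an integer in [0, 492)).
x ≡ 183 (mod 492); the representative in [0, 492) is 183

The moduli 41, 12 are pairwise coprime, so by the CRT there is a unique solution mod 41·12 = 492.
Solve by successive substitution. Start with x ≡ 19 (mod 41).
  Combine with x ≡ 3 (mod 12): write x = 19 + 41·t and require 19 + 41·t ≡ 3 (mod 12), i.e. 41·t ≡ 3 − 19 ≡ 8 (mod 12). Since 41^(−1) ≡ 5 (mod 12) (41 ≡ 5 (mod 12)), t ≡ 5·8 ≡ 4 (mod 12). So x ≡ 19 + 41·4 = 183 (mod 492).
Unique solution in [0, 492): x = 183.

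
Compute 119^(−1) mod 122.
Apply the extended Euclidean algorithm to (122, 119), tracking rows (r, s, t) with s·122 + t·119 = r. Each division r_prev = q·r_cur + r_new produces the new row as (previous row) − q·(current row):
  row A: (122, 1, 0)   [1·122 + 0·119 = 122]
  row B: (119, 0, 1)   [0·122 + 1·119 = 119]
  122 = 1·119 + 3   → row C = row A − 1·row B = (3, 1, −1)   [check: 1·122 − 1·119 = 3]
  119 = 39·3 + 2   → row D = row B − 39·row C = (2, −39, 40)   [check: −39·122 + 40·119 = 2]
  3 = 1·2 + 1   → row E = row C − 1·row D = (1, 40, −41)   [check: 40·122 − 41·119 = 1]
  2 = 2·1 + 0   → remainder 0, stop. gcd = 1 (last nonzero row E).
The gcd is 1, so 119 is invertible mod 122. The last nonzero row gives 40·122 − 41·119 = 1, so t = −41. So 119^(−1) ≡ −41 ≡ 81 (mod 122). Verify: 119 · 81 = 9639 ≡ 1 (mod 122). ✓

Final answer: 119^(−1) ≡ 81 (mod 122)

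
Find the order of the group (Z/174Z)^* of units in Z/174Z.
(Z/174Z)^* consists of the classes a with gcd(a, 174) = 1, so its order is φ(174). φ is multiplicative, with φ(p^e) = p^e − p^(e−1). Factorise 174 = 2 · 3 · 29. Then
  φ(174) = (2 − 1) · (3 − 1) · (29 − 1) = 1 · 2 · 28 = 56.
Thus |(Z/174Z)^*| = 56.

Final answer: |(Z/174Z)^*| = 56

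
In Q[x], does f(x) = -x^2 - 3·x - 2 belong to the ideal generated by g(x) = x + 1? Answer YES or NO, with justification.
YES

In Q[x] the ideal (g) consists of all multiples of g, so f ∈ (g) iff g | f, i.e. iff the remainder of f on division by g is 0. Divide f by g (g is monic, so eliminate the leading term of the running remainder at each step):
  leading term -x^2: subtract (-x)·g(x) = -x^2 - x, leaving -2·x - 2
  leading term -2·x: subtract (-2)·g(x) = -2·x - 2, leaving 0
The remainder is 0, so f(x) = g(x) · h(x) with h(x) = -x - 2. Hence g | f, i.e. f ∈ (g).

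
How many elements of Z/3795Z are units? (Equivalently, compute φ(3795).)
Z/3795Z has φ(3795) = 1760 units

An element a ∈ Z/3795Z is a unit iff gcd(a, 3795) = 1, so the number of units is φ(3795). φ is multiplicative, with φ(p^e) = p^e − p^(e−1). Factorise 3795 = 3 · 5 · 11 · 23. Then
  φ(3795) = (3 − 1) · (5 − 1) · (11 − 1) · (23 − 1) = 2 · 4 · 10 · 22 = 1760.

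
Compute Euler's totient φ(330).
φ(330) = 80

φ is multiplicative, with φ(p^e) = p^e − p^(e−1). Factorise 330 = 2 · 3 · 5 · 11. Then
  φ(330) = (2 − 1) · (3 − 1) · (5 − 1) · (11 − 1) = 1 · 2 · 4 · 10 = 80.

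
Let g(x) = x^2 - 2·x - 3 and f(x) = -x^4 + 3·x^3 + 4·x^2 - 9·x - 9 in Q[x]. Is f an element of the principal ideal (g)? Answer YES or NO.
YES

In Q[x] the ideal (g) consists of all multiples of g, so f ∈ (g) iff g | f, i.e. iff the remainder of f on division by g is 0. Divide f by g (g is monic, so eliminate the leading term of the running remainder at each step):
  leading term -x^4: subtract (-x^2)·g(x) = -x^4 + 2·x^3 + 3·x^2, leaving x^3 + x^2 - 9·x - 9
  leading term x^3: subtract (x)·g(x) = x^3 - 2·x^2 - 3·x, leaving 3·x^2 - 6·x - 9
  leading term 3·x^2: subtract (3)·g(x) = 3·x^2 - 6·x - 9, leaving 0
The remainder is 0, so f(x) = g(x) · h(x) with h(x) = -x^2 + x + 3. Hence g | f, i.e. f ∈ (g).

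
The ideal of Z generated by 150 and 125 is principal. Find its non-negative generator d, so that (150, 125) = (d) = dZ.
(150, 125) = (25); d = 25

In the PID Z, (a, b) is generated by gcd(a, b). Compute gcd(150, 125) with the extended Euclidean algorithm, tracking rows (r, s, t) with s·150 + t·125 = r:
  row A: (150, 1, 0)   [1·150 + 0·125 = 150]
  row B: (125, 0, 1)   [0·150 + 1·125 = 125]
  150 = 1·125 + 25   → row C = row A − 1·row B = (25, 1, −1)   [check: 1·150 − 1·125 = 25]
  125 = 5·25 + 0   → remainder 0, stop. gcd = 25 (last nonzero row C).
So gcd(150, 125) = 25, with Bézout identity 1·150 − 1·125 = 25. Containment (⊇): the Bézout identity exhibits 25 as an element of (150, 125), giving (25) ⊆ (150, 125). Containment (⊆): since 25 | 150 and 25 | 125 (150 = 25·6, 125 = 25·5), every Z-linear combination of 150 and 125 is divisible by 25, so (150, 125) ⊆ (25). Therefore (150, 125) = (25), d = 25.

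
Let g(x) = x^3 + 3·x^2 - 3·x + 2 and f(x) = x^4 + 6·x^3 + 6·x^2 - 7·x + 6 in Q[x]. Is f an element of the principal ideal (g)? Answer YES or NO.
In Q[x] the ideal (g) consists of all multiples of g, so f ∈ (g) iff g | f, i.e. iff the remainder of f on division by g is 0. Divide f by g (g is monic, so eliminate the leading term of the running remainder at each step):
  leading term x^4: subtract (x)·g(x) = x^4 + 3·x^3 - 3·x^2 + 2·x, leaving 3·x^3 + 9·x^2 - 9·x + 6
  leading term 3·x^3: subtract (3)·g(x) = 3·x^3 + 9·x^2 - 9·x + 6, leaving 0
The remainder is 0, so f(x) = g(x) · h(x) with h(x) = x + 3. Hence g | f, i.e. f ∈ (g).

Final answer: YES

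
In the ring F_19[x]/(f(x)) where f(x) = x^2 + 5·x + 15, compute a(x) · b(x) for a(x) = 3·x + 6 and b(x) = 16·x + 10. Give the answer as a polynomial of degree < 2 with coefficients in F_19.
a · b ≡ 5 (mod f(x))

Multiply as integer polynomials: a · b = 48·x^2 + 126·x + 60. Reducing coefficients mod 19: a · b ≡ 10·x^2 + 12·x + 3. Now divide by f(x) = x^2 + 5·x + 15 in F_19[x], eliminating the leading term at each step:
  leading term 10·x^2: subtract (10)·f(x) = 10·x^2 + 12·x + 17, leaving 5 (coefficients mod 19)
The degree is now < 2, so this is the remainder. Hence a · b ≡ 5 in F_19[x]/(f).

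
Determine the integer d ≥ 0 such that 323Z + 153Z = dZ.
(323, 153) = (17); d = 17

In the PID Z, (a, b) is generated by gcd(a, b). Compute gcd(323, 153) with the extended Euclidean algorithm, tracking rows (r, s, t) with s·323 + t·153 = r:
  row A: (323, 1, 0)   [1·323 + 0·153 = 323]
  row B: (153, 0, 1)   [0·323 + 1·153 = 153]
  323 = 2·153 + 17   → row C = row A − 2·row B = (17, 1, −2)   [check: 1·323 − 2·153 = 17]
  153 = 9·17 + 0   → remainder 0, stop. gcd = 17 (last nonzero row C).
So gcd(323, 153) = 17, with Bézout identity 1·323 − 2·153 = 17. Containment (⊇): the Bézout identity exhibits 17 as an element of (323, 153), giving (17) ⊆ (323, 153). Containment (⊆): since 17 | 323 and 17 | 153 (323 = 17·19, 153 = 17·9), every Z-linear combination of 323 and 153 is divisible by 17, so (323, 153) ⊆ (17). Therefore (323, 153) = (17), d = 17.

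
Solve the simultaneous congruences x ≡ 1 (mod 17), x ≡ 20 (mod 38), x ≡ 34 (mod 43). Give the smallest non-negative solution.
The moduli 17, 38, 43 are pairwise coprime, so by the CRT there is a unique solution mod 17·38·43 = 27778.
Solve by successive substitution. Start with x ≡ 1 (mod 17).
  Combine with x ≡ 20 (mod 38): write x = 1 + 17·t and require 1 + 17·t ≡ 20 (mod 38), i.e. 17·t ≡ 20 − 1 ≡ 19 (mod 38). Since 17^(−1) ≡ 9 (mod 38), t ≡ 9·19 ≡ 19 (mod 38). So x ≡ 1 + 17·19 = 324 (mod 646).
  Combine with x ≡ 34 (mod 43): write x = 324 + 646·t and require 324 + 646·t ≡ 34 (mod 43), i.e. 646·t ≡ 34 − 324 ≡ 11 (mod 43). Since 646^(−1) ≡ 1 (mod 43) (646 ≡ 1 (mod 43)), t ≡ 1·11 ≡ 11 (mod 43). So x ≡ 324 + 646·11 = 7430 (mod 27778).
Unique solution in [0, 27778): x = 7430.

Final answer: x ≡ 7430 (mod 27778); the representative in [0, 27778) is 7430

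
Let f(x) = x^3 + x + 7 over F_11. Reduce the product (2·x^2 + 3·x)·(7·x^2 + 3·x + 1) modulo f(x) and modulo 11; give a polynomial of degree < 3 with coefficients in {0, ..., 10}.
a · b ≡ 8·x^2 + 10·x + 9 (mod f(x))

Multiply as integer polynomials: a · b = 14·x^4 + 27·x^3 + 11·x^2 + 3·x. Reducing coefficients mod 11: a · b ≡ 3·x^4 + 5·x^3 + 3·x. Now divide by f(x) = x^3 + x + 7 in F_11[x], eliminating the leading term at each step:
  leading term 3·x^4: subtract (3·x)·f(x) = 3·x^4 + 3·x^2 + 10·x, leaving 5·x^3 + 8·x^2 + 4·x (coefficients mod 11)
  leading term 5·x^3: subtract (5)·f(x) = 5·x^3 + 5·x + 2, leaving 8·x^2 + 10·x + 9 (coefficients mod 11)
The degree is now < 3, so this is the remainder. Hence a · b ≡ 8·x^2 + 10·x + 9 in F_11[x]/(f).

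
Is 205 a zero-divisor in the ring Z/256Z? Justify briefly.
gcd(205, 256) = 1, so 205 is a unit in Z/256Z (it has a multiplicative inverse). A unit cannot be a zero-divisor: if 205·b ≡ 0 then multiplying both sides by 205^(−1) gives b ≡ 0. So 205 is not a zero-divisor.

Final answer: NO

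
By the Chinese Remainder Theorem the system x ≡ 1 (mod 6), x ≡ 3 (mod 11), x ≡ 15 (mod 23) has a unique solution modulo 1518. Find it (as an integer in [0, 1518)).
The moduli 6, 11, 23 are pairwise coprime, so by the CRT there is a unique solution mod 6·11·23 = 1518.
Solve by successive substitution. Start with x ≡ 1 (mod 6).
  Combine with x ≡ 3 (mod 11): write x = 1 + 6·t and require 1 + 6·t ≡ 3 (mod 11), i.e. 6·t ≡ 3 − 1 ≡ 2 (mod 11). Since 6^(−1) ≡ 2 (mod 11), t ≡ 2·2 ≡ 4 (mod 11). So x ≡ 1 + 6·4 = 25 (mod 66).
  Combine with x ≡ 15 (mod 23): write x = 25 + 66·t and require 25 + 66·t ≡ 15 (mod 23), i.e. 66·t ≡ 15 − 25 ≡ 13 (mod 23). Since 66^(−1) ≡ 15 (mod 23) (66 ≡ 20 (mod 23)), t ≡ 15·13 ≡ 11 (mod 23). So x ≡ 25 + 66·11 = 751 (mod 1518).
Unique solution in [0, 1518): x = 751.

Final answer: x ≡ 751 (mod 1518); the representative in [0, 1518) is 751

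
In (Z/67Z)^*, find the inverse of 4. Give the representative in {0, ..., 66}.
Apply the extended Euclidean algorithm to (67, 4), tracking rows (r, s, t) with s·67 + t·4 = r. Each division r_prev = q·r_cur + r_new produces the new row as (previous row) − q·(current row):
  row A: (67, 1, 0)   [1·67 + 0·4 = 67]
  row B: (4, 0, 1)   [0·67 + 1·4 = 4]
  67 = 16·4 + 3   → row C = row A − 16·row B = (3, 1, −16)   [check: 1·67 − 16·4 = 3]
  4 = 1·3 + 1   → row D = row B − 1·row C = (1, −1, 17)   [check: −1·67 + 17·4 = 1]
  3 = 3·1 + 0   → remainder 0, stop. gcd = 1 (last nonzero row D).
The gcd is 1, so 4 is invertible mod 67. The last nonzero row gives −1·67 + 17·4 = 1, so t = 17. So 4^(−1) ≡ 17 (mod 67). Verify: 4 · 17 = 68 ≡ 1 (mod 67). ✓

Final answer: 4^(−1) ≡ 17 (mod 67)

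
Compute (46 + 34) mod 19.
4

Reduce the summands first: 46 ≡ 8, 34 ≡ 15 (mod 19), so 46 + 34 ≡ 8 + 15 (mod 19). 8 + 15 = 23; 23 = 1·19 + 4, so (46 + 34) mod 19 = 4.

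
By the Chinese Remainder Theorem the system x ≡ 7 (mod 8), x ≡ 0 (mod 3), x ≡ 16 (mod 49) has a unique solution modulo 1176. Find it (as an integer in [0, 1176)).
The moduli 8, 3, 49 are pairwise coprime, so by the CRT there is a unique solution mod 8·3·49 = 1176.
Solve by successive substitution. Start with x ≡ 7 (mod 8).
  Combine with x ≡ 0 (mod 3): write x = 7 + 8·t and require 7 + 8·t ≡ 0 (mod 3), i.e. 8·t ≡ 0 − 7 ≡ 2 (mod 3). Since 8^(−1) ≡ 2 (mod 3) (8 ≡ 2 (mod 3)), t ≡ 2·2 ≡ 1 (mod 3). So x ≡ 7 + 8·1 = 15 (mod 24).
  Combine with x ≡ 16 (mod 49): write x = 15 + 24·t and require 15 + 24·t ≡ 16 (mod 49), i.e. 24·t ≡ 16 − 15 ≡ 1 (mod 49). Since 24^(−1) ≡ 47 (mod 49), t ≡ 47·1 ≡ 47 (mod 49). So x ≡ 15 + 24·47 = 1143 (mod 1176).
Unique solution in [0, 1176): x = 1143.

Final answer: x ≡ 1143 (mod 1176); the representative in [0, 1176) is 1143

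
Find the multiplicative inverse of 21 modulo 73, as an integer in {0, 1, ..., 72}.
Apply the extended Euclidean algorithm to (73, 21), tracking rows (r, s, t) with s·73 + t·21 = r. Each division r_prev = q·r_cur + r_new produces the new row as (previous row) − q·(current row):
  row A: (73, 1, 0)   [1·73 + 0·21 = 73]
  row B: (21, 0, 1)   [0·73 + 1·21 = 21]
  73 = 3·21 + 10   → row C = row A − 3·row B = (10, 1, −3)   [check: 1·73 − 3·21 = 10]
  21 = 2·10 + 1   → row D = row B − 2·row C = (1, −2, 7)   [check: −2·73 + 7·21 = 1]
  10 = 10·1 + 0   → remainder 0, stop. gcd = 1 (last nonzero row D).
The gcd is 1, so 21 is invertible mod 73. The last nonzero row gives −2·73 + 7·21 = 1, so t = 7. So 21^(−1) ≡ 7 (mod 73). Verify: 21 · 7 = 147 ≡ 1 (mod 73). ✓

Final answer: 21^(−1) ≡ 7 (mod 73)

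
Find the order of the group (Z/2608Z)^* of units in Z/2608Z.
|(Z/2608Z)^*| = 1296

(Z/2608Z)^* consists of the classes a with gcd(a, 2608) = 1, so its order is φ(2608). φ is multiplicative, with φ(p^e) = p^e − p^(e−1). Factorise 2608 = 2^4 · 163. Then
  φ(2608) = (2^4 − 2^3) · (163 − 1) = 8 · 162 = 1296.
Thus |(Z/2608Z)^*| = 1296.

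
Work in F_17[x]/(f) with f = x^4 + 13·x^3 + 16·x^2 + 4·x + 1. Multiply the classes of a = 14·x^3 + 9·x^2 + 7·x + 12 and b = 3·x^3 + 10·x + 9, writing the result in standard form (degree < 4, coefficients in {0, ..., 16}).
Multiply as integer polynomials: a · b = 42·x^6 + 27·x^5 + 161·x^4 + 252·x^3 + 151·x^2 + 183·x + 108. Reducing coefficients mod 17: a · b ≡ 8·x^6 + 10·x^5 + 8·x^4 + 14·x^3 + 15·x^2 + 13·x + 6. Now divide by f(x) = x^4 + 13·x^3 + 16·x^2 + 4·x + 1 in F_17[x], eliminating the leading term at each step:
  leading term 8·x^6: subtract (8·x^2)·f(x) = 8·x^6 + 2·x^5 + 9·x^4 + 15·x^3 + 8·x^2, leaving 8·x^5 + 16·x^4 + 16·x^3 + 7·x^2 + 13·x + 6 (coefficients mod 17)
  leading term 8·x^5: subtract (8·x)·f(x) = 8·x^5 + 2·x^4 + 9·x^3 + 15·x^2 + 8·x, leaving 14·x^4 + 7·x^3 + 9·x^2 + 5·x + 6 (coefficients mod 17)
  leading term 14·x^4: subtract (14)·f(x) = 14·x^4 + 12·x^3 + 3·x^2 + 5·x + 14, leaving 12·x^3 + 6·x^2 + 9 (coefficients mod 17)
The degree is now < 4, so this is the remainder. Hence a · b ≡ 12·x^3 + 6·x^2 + 9 in F_17[x]/(f).

Final answer: a · b ≡ 12·x^3 + 6·x^2 + 9 (mod f(x))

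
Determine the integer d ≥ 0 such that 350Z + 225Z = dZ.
(350, 225) = (25); d = 25

In the PID Z, (a, b) is generated by gcd(a, b). Compute gcd(350, 225) with the extended Euclidean algorithm, tracking rows (r, s, t) with s·350 + t·225 = r:
  row A: (350, 1, 0)   [1·350 + 0·225 = 350]
  row B: (225, 0, 1)   [0·350 + 1·225 = 225]
  350 = 1·225 + 125   → row C = row A − 1·row B = (125, 1, −1)   [check: 1·350 − 1·225 = 125]
  225 = 1·125 + 100   → row D = row B − 1·row C = (100, −1, 2)   [check: −1·350 + 2·225 = 100]
  125 = 1·100 + 25   → row E = row C − 1·row D = (25, 2, −3)   [check: 2·350 − 3·225 = 25]
  100 = 4·25 + 0   → remainder 0, stop. gcd = 25 (last nonzero row E).
So gcd(350, 225) = 25, with Bézout identity 2·350 − 3·225 = 25. Containment (⊇): the Bézout identity exhibits 25 as an element of (350, 225), giving (25) ⊆ (350, 225). Containment (⊆): since 25 | 350 and 25 | 225 (350 = 25·14, 225 = 25·9), every Z-linear combination of 350 and 225 is divisible by 25, so (350, 225) ⊆ (25). Therefore (350, 225) = (25), d = 25.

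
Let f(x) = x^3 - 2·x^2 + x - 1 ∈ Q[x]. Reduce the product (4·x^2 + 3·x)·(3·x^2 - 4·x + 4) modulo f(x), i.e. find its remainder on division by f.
First multiply in Q[x] without reducing: a · b = 12·x^4 - 7·x^3 + 4·x^2 + 12·x. Now divide by f(x) = x^3 - 2·x^2 + x - 1, eliminating the leading term at each step:
  leading term 12·x^4: subtract (12·x)·f(x) = 12·x^4 - 24·x^3 + 12·x^2 - 12·x, leaving 17·x^3 - 8·x^2 + 24·x
  leading term 17·x^3: subtract (17)·f(x) = 17·x^3 - 34·x^2 + 17·x - 17, leaving 26·x^2 + 7·x + 17
The degree is now < 3, so this is the remainder. Hence a · b ≡ 26·x^2 + 7·x + 17 in Q[x]/(f).

Final answer: a · b ≡ 26·x^2 + 7·x + 17 (mod f(x))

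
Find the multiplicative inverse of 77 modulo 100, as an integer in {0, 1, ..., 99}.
77^(−1) ≡ 13 (mod 100)

Apply the extended Euclidean algorithm to (100, 77), tracking rows (r, s, t) with s·100 + t·77 = r. Each division r_prev = q·r_cur + r_new produces the new row as (previous row) − q·(current row):
  row A: (100, 1, 0)   [1·100 + 0·77 = 100]
  row B: (77, 0, 1)   [0·100 + 1·77 = 77]
  100 = 1·77 + 23   → row C = row A − 1·row B = (23, 1, −1)   [check: 1·100 − 1·77 = 23]
  77 = 3·23 + 8   → row D = row B − 3·row C = (8, −3, 4)   [check: −3·100 + 4·77 = 8]
  23 = 2·8 + 7   → row E = row C − 2·row D = (7, 7, −9)   [check: 7·100 − 9·77 = 7]
  8 = 1·7 + 1   → row F = row D − 1·row E = (1, −10, 13)   [check: −10·100 + 13·77 = 1]
  7 = 7·1 + 0   → remainder 0, stop. gcd = 1 (last nonzero row F).
The gcd is 1, so 77 is invertible mod 100. The last nonzero row gives −10·100 + 13·77 = 1, so t = 13. So 77^(−1) ≡ 13 (mod 100). Verify: 77 · 13 = 1001 ≡ 1 (mod 100). ✓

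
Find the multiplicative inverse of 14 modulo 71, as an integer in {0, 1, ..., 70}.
14^(−1) ≡ 66 (mod 71)

Apply the extended Euclidean algorithm to (71, 14), tracking rows (r, s, t) with s·71 + t·14 = r. Each division r_prev = q·r_cur + r_new produces the new row as (previous row) − q·(current row):
  row A: (71, 1, 0)   [1·71 + 0·14 = 71]
  row B: (14, 0, 1)   [0·71 + 1·14 = 14]
  71 = 5·14 + 1   → row C = row A − 5·row B = (1, 1, −5)   [check: 1·71 − 5·14 = 1]
  14 = 14·1 + 0   → remainder 0, stop. gcd = 1 (last nonzero row C).
The gcd is 1, so 14 is invertible mod 71. The last nonzero row gives 1·71 − 5·14 = 1, so t = −5. So 14^(−1) ≡ −5 ≡ 66 (mod 71). Verify: 14 · 66 = 924 ≡ 1 (mod 71). ✓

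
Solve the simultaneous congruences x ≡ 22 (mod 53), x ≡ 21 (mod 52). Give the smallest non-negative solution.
The moduli 53, 52 are pairwise coprime, so by the CRT there is a unique solution mod 53·52 = 2756.
Solve by successive substitution. Start with x ≡ 22 (mod 53).
  Combine with x ≡ 21 (mod 52): write x = 22 + 53·t and require 22 + 53·t ≡ 21 (mod 52), i.e. 53·t ≡ 21 − 22 ≡ 51 (mod 52). Since 53^(−1) ≡ 1 (mod 52) (53 ≡ 1 (mod 52)), t ≡ 1·51 ≡ 51 (mod 52). So x ≡ 22 + 53·51 = 2725 (mod 2756).
Unique solution in [0, 2756): x = 2725.

Final answer: x ≡ 2725 (mod 2756); the representative in [0, 2756) is 2725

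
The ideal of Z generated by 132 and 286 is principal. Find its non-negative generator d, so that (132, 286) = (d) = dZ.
(132, 286) = (22); d = 22

In the PID Z, (a, b) is generated by gcd(a, b). Compute gcd(286, 132) with the extended Euclidean algorithm, tracking rows (r, s, t) with s·286 + t·132 = r:
  row A: (286, 1, 0)   [1·286 + 0·132 = 286]
  row B: (132, 0, 1)   [0·286 + 1·132 = 132]
  286 = 2·132 + 22   → row C = row A − 2·row B = (22, 1, −2)   [check: 1·286 − 2·132 = 22]
  132 = 6·22 + 0   → remainder 0, stop. gcd = 22 (last nonzero row C).
So gcd(132, 286) = 22, with Bézout identity 1·286 − 2·132 = 22. Containment (⊇): the Bézout identity exhibits 22 as an element of (132, 286), giving (22) ⊆ (132, 286). Containment (⊆): since 22 | 132 and 22 | 286 (132 = 22·6, 286 = 22·13), every Z-linear combination of 132 and 286 is divisible by 22, so (132, 286) ⊆ (22). Therefore (132, 286) = (22), d = 22.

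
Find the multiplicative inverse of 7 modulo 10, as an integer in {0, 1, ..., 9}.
Apply the extended Euclidean algorithm to (10, 7), tracking rows (r, s, t) with s·10 + t·7 = r. Each division r_prev = q·r_cur + r_new produces the new row as (previous row) − q·(current row):
  row A: (10, 1, 0)   [1·10 + 0·7 = 10]
  row B: (7, 0, 1)   [0·10 + 1·7 = 7]
  10 = 1·7 + 3   → row C = row A − 1·row B = (3, 1, −1)   [check: 1·10 − 1·7 = 3]
  7 = 2·3 + 1   → row D = row B − 2·row C = (1, −2, 3)   [check: −2·10 + 3·7 = 1]
  3 = 3·1 + 0   → remainder 0, stop. gcd = 1 (last nonzero row D).
The gcd is 1, so 7 is invertible mod 10. The last nonzero row gives −2·10 + 3·7 = 1, so t = 3. So 7^(−1) ≡ 3 (mod 10). Verify: 7 · 3 = 21 ≡ 1 (mod 10). ✓

Final answer: 7^(−1) ≡ 3 (mod 10)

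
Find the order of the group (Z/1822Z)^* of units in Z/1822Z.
|(Z/1822Z)^*| = 910

(Z/1822Z)^* consists of the classes a with gcd(a, 1822) = 1, so its order is φ(1822). φ is multiplicative, with φ(p^e) = p^e − p^(e−1). Factorise 1822 = 2 · 911. Then
  φ(1822) = (2 − 1) · (911 − 1) = 1 · 910 = 910.
Thus |(Z/1822Z)^*| = 910.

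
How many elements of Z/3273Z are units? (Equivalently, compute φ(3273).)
Z/3273Z has φ(3273) = 2180 units

An element a ∈ Z/3273Z is a unit iff gcd(a, 3273) = 1, so the number of units is φ(3273). φ is multiplicative, with φ(p^e) = p^e − p^(e−1). Factorise 3273 = 3 · 1091. Then
  φ(3273) = (3 − 1) · (1091 − 1) = 2 · 1090 = 2180.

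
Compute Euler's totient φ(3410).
φ is multiplicative, with φ(p^e) = p^e − p^(e−1). Factorise 3410 = 2 · 5 · 11 · 31. Then
  φ(3410) = (2 − 1) · (5 − 1) · (11 − 1) · (31 − 1) = 1 · 4 · 10 · 30 = 1200.

Final answer: φ(3410) = 1200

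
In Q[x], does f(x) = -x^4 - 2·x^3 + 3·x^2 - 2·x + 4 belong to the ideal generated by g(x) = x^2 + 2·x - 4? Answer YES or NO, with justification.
YES

In Q[x] the ideal (g) consists of all multiples of g, so f ∈ (g) iff g | f, i.e. iff the remainder of f on division by g is 0. Divide f by g (g is monic, so eliminate the leading term of the running remainder at each step):
  leading term -x^4: subtract (-x^2)·g(x) = -x^4 - 2·x^3 + 4·x^2, leaving -x^2 - 2·x + 4
  leading term -x^2: subtract (-1)·g(x) = -x^2 - 2·x + 4, leaving 0
The remainder is 0, so f(x) = g(x) · h(x) with h(x) = -x^2 - 1. Hence g | f, i.e. f ∈ (g).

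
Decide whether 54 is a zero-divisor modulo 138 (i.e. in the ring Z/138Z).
YES

gcd(54, 138) = 6 > 1, so 54 is not a unit in Z/138Z. In Z/nZ every nonzero non-unit is a zero-divisor: explicitly, take b = 138/gcd = 23 ≠ 0 (mod 138); then 54·23 = 1242 = 9·138, i.e. 54·23 ≡ 0 (mod 138). So 54 is a zero-divisor.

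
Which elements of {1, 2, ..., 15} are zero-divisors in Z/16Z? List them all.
nonzero zero-divisors of Z/16Z = {2, 4, 6, 8, 10, 12, 14}

An element a ∈ Z/16Z (with a ≠ 0) is a zero-divisor iff gcd(a, 16) > 1 (because a is a unit precisely when gcd(a, n) = 1, and in Z/nZ every nonzero, non-unit element is a zero-divisor). Scan a = 1, ..., 15 and keep those with gcd(a, 16) > 1:
  gcd(2, 16) = 2, gcd(4, 16) = 4, gcd(6, 16) = 2, gcd(8, 16) = 8, gcd(10, 16) = 2, gcd(12, 16) = 4, gcd(14, 16) = 2.
All other a ∈ {1, ..., 15} have gcd(a, 16) = 1 and are units. So the nonzero zero-divisors are exactly the 7 values of a appearing in this scan.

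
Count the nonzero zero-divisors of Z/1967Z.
In Z/1967Z each nonzero element is either a unit (gcd with 1967 is 1) or a zero-divisor (gcd > 1). The number of units is φ(1967): factorise 1967 = 7 · 281, so φ(1967) = (7 − 1) · (281 − 1) = 6 · 280 = 1680. The nonzero elements number 1967 − 1 = 1966. Hence the nonzero zero-divisors number 1966 − 1680 = 286.

Final answer: Z/1967Z has 286 nonzero zero-divisors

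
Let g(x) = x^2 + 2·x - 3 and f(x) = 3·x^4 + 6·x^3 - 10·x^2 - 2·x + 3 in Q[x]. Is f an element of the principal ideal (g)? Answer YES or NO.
In Q[x] the ideal (g) consists of all multiples of g, so f ∈ (g) iff g | f, i.e. iff the remainder of f on division by g is 0. Divide f by g (g is monic, so eliminate the leading term of the running remainder at each step):
  leading term 3·x^4: subtract (3·x^2)·g(x) = 3·x^4 + 6·x^3 - 9·x^2, leaving -x^2 - 2·x + 3
  leading term -x^2: subtract (-1)·g(x) = -x^2 - 2·x + 3, leaving 0
The remainder is 0, so f(x) = g(x) · h(x) with h(x) = 3·x^2 - 1. Hence g | f, i.e. f ∈ (g).

Final answer: YES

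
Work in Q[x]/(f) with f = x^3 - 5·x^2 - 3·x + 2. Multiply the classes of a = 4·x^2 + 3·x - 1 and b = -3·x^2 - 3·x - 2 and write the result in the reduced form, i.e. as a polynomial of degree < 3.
First multiply in Q[x] without reducing: a · b = -12·x^4 - 21·x^3 - 14·x^2 - 3·x + 2. Now divide by f(x) = x^3 - 5·x^2 - 3·x + 2, eliminating the leading term at each step:
  leading term -12·x^4: subtract (-12·x)·f(x) = -12·x^4 + 60·x^3 + 36·x^2 - 24·x, leaving -81·x^3 - 50·x^2 + 21·x + 2
  leading term -81·x^3: subtract (-81)·f(x) = -81·x^3 + 405·x^2 + 243·x - 162, leaving -455·x^2 - 222·x + 164
The degree is now < 3, so this is the remainder. Hence a · b ≡ -455·x^2 - 222·x + 164 in Q[x]/(f).

Final answer: a · b ≡ -455·x^2 - 222·x + 164 (mod f(x))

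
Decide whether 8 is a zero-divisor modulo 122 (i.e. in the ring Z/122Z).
gcd(8, 122) = 2 > 1, so 8 is not a unit in Z/122Z. In Z/nZ every nonzero non-unit is a zero-divisor: explicitly, take b = 122/gcd = 61 ≠ 0 (mod 122); then 8·61 = 488 = 4·122, i.e. 8·61 ≡ 0 (mod 122). So 8 is a zero-divisor.

Final answer: YES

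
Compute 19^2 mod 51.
4

Use repeated squaring. Binary(2) = 10. Walk through the bits of the exponent 2 left-to-right: at each bit after the leading one, square the running value, then multiply by 19 if the bit is 1 (always reducing mod 51):
  bit 1 = 1 (leading): start with 19.
  bit 2 = 0: square 19^2 = 361 ≡ 4 (mod 51).
Final value: 19^2 ≡ 4 (mod 51).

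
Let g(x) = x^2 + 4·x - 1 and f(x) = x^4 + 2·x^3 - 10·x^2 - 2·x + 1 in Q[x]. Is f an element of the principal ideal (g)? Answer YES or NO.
In Q[x] the ideal (g) consists of all multiples of g, so f ∈ (g) iff g | f, i.e. iff the remainder of f on division by g is 0. Divide f by g (g is monic, so eliminate the leading term of the running remainder at each step):
  leading term x^4: subtract (x^2)·g(x) = x^4 + 4·x^3 - x^2, leaving -2·x^3 - 9·x^2 - 2·x + 1
  leading term -2·x^3: subtract (-2·x)·g(x) = -2·x^3 - 8·x^2 + 2·x, leaving -x^2 - 4·x + 1
  leading term -x^2: subtract (-1)·g(x) = -x^2 - 4·x + 1, leaving 0
The remainder is 0, so f(x) = g(x) · h(x) with h(x) = x^2 - 2·x - 1. Hence g | f, i.e. f ∈ (g).

Final answer: YES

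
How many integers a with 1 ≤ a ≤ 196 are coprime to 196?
The number of a ∈ {1, ..., 196} with gcd(a, 196) = 1 is by definition Euler's totient φ(196). φ is multiplicative, with φ(p^e) = p^e − p^(e−1). Factorise 196 = 2^2 · 7^2. Then
  φ(196) = (2^2 − 2^1) · (7^2 − 7^1) = 2 · 42 = 84.
So there are 84 such integers.

Final answer: 84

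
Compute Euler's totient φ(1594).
φ(1594) = 796

φ is multiplicative, with φ(p^e) = p^e − p^(e−1). Factorise 1594 = 2 · 797. Then
  φ(1594) = (2 − 1) · (797 − 1) = 1 · 796 = 796.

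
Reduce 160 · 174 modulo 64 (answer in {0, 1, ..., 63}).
Reduce the factors first: 160 ≡ 32, 174 ≡ 46 (mod 64), so 160 · 174 ≡ 32 · 46 (mod 64). 32 · 46 = 1472. Dividing by 64: 1472 = 23·64 + 0. So (160 · 174) mod 64 = 0.

Final answer: 0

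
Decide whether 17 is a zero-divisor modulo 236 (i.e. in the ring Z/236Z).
NO

gcd(17, 236) = 1, so 17 is a unit in Z/236Z (it has a multiplicative inverse). A unit cannot be a zero-divisor: if 17·b ≡ 0 then multiplying both sides by 17^(−1) gives b ≡ 0. So 17 is not a zero-divisor.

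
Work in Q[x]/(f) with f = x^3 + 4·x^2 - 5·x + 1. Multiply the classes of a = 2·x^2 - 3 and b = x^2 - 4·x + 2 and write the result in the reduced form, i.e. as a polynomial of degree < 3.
a · b ≡ 75·x^2 - 70·x + 10 (mod f(x))

First multiply in Q[x] without reducing: a · b = 2·x^4 - 8·x^3 + x^2 + 12·x - 6. Now divide by f(x) = x^3 + 4·x^2 - 5·x + 1, eliminating the leading term at each step:
  leading term 2·x^4: subtract (2·x)·f(x) = 2·x^4 + 8·x^3 - 10·x^2 + 2·x, leaving -16·x^3 + 11·x^2 + 10·x - 6
  leading term -16·x^3: subtract (-16)·f(x) = -16·x^3 - 64·x^2 + 80·x - 16, leaving 75·x^2 - 70·x + 10
The degree is now < 3, so this is the remainder. Hence a · b ≡ 75·x^2 - 70·x + 10 in Q[x]/(f).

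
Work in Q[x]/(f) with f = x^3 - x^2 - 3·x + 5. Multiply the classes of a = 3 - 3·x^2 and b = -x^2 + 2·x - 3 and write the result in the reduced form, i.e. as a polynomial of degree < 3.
First multiply in Q[x] without reducing: a · b = 3·x^4 - 6·x^3 + 6·x^2 + 6·x - 9. Now divide by f(x) = x^3 - x^2 - 3·x + 5, eliminating the leading term at each step:
  leading term 3·x^4: subtract (3·x)·f(x) = 3·x^4 - 3·x^3 - 9·x^2 + 15·x, leaving -3·x^3 + 15·x^2 - 9·x - 9
  leading term -3·x^3: subtract (-3)·f(x) = -3·x^3 + 3·x^2 + 9·x - 15, leaving 12·x^2 - 18·x + 6
The degree is now < 3, so this is the remainder. Hence a · b ≡ 12·x^2 - 18·x + 6 in Q[x]/(f).

Final answer: a · b ≡ 12·x^2 - 18·x + 6 (mod f(x))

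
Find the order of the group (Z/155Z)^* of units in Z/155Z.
(Z/155Z)^* consists of the classes a with gcd(a, 155) = 1, so its order is φ(155). φ is multiplicative, with φ(p^e) = p^e − p^(e−1). Factorise 155 = 5 · 31. Then
  φ(155) = (5 − 1) · (31 − 1) = 4 · 30 = 120.
Thus |(Z/155Z)^*| = 120.

Final answer: |(Z/155Z)^*| = 120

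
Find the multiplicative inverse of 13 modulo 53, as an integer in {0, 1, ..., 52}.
Apply the extended Euclidean algorithm to (53, 13), tracking rows (r, s, t) with s·53 + t·13 = r. Each division r_prev = q·r_cur + r_new produces the new row as (previous row) − q·(current row):
  row A: (53, 1, 0)   [1·53 + 0·13 = 53]
  row B: (13, 0, 1)   [0·53 + 1·13 = 13]
  53 = 4·13 + 1   → row C = row A − 4·row B = (1, 1, −4)   [check: 1·53 − 4·13 = 1]
  13 = 13·1 + 0   → remainder 0, stop. gcd = 1 (last nonzero row C).
The gcd is 1, so 13 is invertible mod 53. The last nonzero row gives 1·53 − 4·13 = 1, so t = −4. So 13^(−1) ≡ −4 ≡ 49 (mod 53). Verify: 13 · 49 = 637 ≡ 1 (mod 53). ✓

Final answer: 13^(−1) ≡ 49 (mod 53)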